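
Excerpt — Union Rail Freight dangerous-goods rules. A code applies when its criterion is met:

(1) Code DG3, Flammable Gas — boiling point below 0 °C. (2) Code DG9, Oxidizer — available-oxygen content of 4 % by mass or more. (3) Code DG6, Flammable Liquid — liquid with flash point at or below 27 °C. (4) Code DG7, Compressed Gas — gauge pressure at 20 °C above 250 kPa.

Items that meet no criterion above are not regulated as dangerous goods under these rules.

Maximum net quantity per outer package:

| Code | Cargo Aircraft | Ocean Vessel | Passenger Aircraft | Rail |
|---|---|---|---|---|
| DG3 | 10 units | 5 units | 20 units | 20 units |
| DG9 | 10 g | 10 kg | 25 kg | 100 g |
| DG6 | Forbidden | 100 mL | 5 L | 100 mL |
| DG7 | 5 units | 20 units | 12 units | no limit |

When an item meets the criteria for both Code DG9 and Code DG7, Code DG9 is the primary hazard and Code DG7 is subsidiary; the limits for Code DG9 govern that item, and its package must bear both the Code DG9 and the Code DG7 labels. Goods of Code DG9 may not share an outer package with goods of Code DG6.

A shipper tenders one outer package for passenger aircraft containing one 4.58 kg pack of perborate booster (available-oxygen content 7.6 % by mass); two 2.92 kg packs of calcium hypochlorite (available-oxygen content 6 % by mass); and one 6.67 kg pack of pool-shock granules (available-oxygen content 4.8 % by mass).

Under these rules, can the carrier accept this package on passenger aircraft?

With available-oxygen content 7.6 % by mass (≥ 4 % by mass), the perborate booster falls in Code DG9.
Available-oxygen content 6 % by mass meets the Code DG9 criterion (Oxidizer), so the calcium hypochlorite is Code DG9.
With available-oxygen content 4.8 % by mass (≥ 4 % by mass), the pool-shock granules fall in Code DG9.
Total Code DG9: 4.58 kg + (two 2.92 kg packs = 5.84 kg) + 6.67 kg = 17.09 kg.
That is within the Code DG9 passenger aircraft limit of 25 kg.

Yes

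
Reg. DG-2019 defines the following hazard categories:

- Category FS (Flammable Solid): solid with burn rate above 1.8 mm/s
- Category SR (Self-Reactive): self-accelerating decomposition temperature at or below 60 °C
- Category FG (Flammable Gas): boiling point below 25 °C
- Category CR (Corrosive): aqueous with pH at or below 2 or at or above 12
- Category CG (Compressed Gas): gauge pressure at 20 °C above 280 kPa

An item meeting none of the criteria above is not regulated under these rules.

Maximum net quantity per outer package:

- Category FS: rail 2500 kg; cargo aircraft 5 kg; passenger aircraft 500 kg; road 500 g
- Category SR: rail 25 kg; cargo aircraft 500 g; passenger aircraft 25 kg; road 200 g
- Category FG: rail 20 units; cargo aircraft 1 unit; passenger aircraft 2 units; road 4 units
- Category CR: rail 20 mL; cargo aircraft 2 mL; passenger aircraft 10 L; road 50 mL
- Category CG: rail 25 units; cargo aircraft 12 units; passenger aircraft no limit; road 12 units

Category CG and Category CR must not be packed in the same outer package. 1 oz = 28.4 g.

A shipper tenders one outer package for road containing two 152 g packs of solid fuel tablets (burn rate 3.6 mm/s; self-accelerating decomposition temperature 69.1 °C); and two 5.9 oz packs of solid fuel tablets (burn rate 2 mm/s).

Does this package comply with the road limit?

The solid fuel tablets have burn rate 3.6 mm/s, which is > 1.8 mm/s, so they are Category FS (Flammable Solid).
With burn rate 2 mm/s (> 1.8 mm/s), the solid fuel tablets fall in Category FS.
Category FS net quantity: (two 152 g packs = 304 g) + (two 5.9 oz packs = 335.12 g) = 639.12 g.
639.12 g exceeds the road limit of 500 g for Category FS.

No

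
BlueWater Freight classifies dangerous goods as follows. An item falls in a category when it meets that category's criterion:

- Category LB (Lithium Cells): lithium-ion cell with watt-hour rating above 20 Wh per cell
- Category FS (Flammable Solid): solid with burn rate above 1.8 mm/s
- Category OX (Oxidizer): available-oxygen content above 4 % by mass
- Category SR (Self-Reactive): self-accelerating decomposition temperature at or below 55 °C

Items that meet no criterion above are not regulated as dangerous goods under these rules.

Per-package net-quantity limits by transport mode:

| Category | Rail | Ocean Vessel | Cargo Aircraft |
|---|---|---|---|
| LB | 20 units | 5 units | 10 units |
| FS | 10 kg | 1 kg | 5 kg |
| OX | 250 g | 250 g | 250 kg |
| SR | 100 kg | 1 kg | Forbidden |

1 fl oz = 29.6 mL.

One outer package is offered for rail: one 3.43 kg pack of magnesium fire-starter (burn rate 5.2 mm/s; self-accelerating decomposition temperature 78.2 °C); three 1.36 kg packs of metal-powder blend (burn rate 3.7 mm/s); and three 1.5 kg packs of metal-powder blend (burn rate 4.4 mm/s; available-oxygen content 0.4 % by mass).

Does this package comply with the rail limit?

No

With burn rate 5.2 mm/s (> 1.8 mm/s), the magnesium fire-starter falls in Category FS.
Burn rate 3.7 mm/s meets the Category FS criterion (Flammable Solid), so the metal-powder blend is Category FS.
Burn rate 4.4 mm/s meets the Category FS criterion (Flammable Solid), so the metal-powder blend is Category FS.
Category FS net quantity: 3.43 kg + (three 1.36 kg packs = 4.08 kg) + (three 1.5 kg packs = 4.5 kg) = 12.01 kg.
That exceeds the Category FS rail limit of 10 kg.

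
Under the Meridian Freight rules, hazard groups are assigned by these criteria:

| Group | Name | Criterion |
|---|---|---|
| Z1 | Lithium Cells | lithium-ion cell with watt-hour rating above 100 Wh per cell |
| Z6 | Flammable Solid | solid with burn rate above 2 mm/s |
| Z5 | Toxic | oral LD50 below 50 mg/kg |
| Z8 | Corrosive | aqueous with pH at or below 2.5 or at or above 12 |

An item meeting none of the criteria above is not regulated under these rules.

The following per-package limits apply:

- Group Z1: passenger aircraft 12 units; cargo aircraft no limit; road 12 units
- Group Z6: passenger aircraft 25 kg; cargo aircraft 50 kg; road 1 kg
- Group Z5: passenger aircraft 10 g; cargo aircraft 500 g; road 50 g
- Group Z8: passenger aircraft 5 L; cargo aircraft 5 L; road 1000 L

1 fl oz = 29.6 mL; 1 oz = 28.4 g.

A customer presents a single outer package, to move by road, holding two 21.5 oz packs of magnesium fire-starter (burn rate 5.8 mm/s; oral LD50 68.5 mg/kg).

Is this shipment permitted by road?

No

Burn rate 5.8 mm/s meets the Group Z6 criterion (Flammable Solid), so the magnesium fire-starter is Group Z6.
Group Z6 quantity: two 21.5 oz packs = 1221.2 g.
1221.2 g exceeds the road limit of 1 kg for Group Z6.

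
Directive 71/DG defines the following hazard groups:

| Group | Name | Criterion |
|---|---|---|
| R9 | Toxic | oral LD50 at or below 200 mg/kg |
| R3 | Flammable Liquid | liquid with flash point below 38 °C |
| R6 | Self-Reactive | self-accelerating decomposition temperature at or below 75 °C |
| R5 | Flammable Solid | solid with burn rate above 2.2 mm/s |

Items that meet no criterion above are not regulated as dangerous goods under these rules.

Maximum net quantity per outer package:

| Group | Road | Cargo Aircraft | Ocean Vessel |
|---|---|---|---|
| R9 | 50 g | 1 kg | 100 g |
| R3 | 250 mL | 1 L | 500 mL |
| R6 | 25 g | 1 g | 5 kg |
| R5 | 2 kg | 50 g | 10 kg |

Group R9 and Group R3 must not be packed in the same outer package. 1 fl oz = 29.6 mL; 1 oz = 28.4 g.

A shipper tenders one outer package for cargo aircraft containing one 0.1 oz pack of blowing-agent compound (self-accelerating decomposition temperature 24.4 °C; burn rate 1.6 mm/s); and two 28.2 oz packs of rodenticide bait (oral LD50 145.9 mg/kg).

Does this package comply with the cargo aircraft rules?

No

The blowing-agent compound has self-accelerating decomposition temperature 24.4 °C, which is ≤ 75 °C, so it is Group R6 (Self-Reactive).
The rodenticide bait has oral LD50 145.9 mg/kg, which is ≤ 200 mg/kg, so it is Group R9 (Toxic).
Group R9 quantity: two 28.2 oz packs = 1601.76 g.
1601.76 g > 1 kg (cargo aircraft limit, Group R9) — over the limit.
Group R6 quantity: one 0.1 oz pack = 2.84 g.
2.84 g > 1 g (cargo aircraft limit, Group R6) — over the limit.
The segregation rule (Group R9 with Group R3) does not apply to Group R9 with Group R6.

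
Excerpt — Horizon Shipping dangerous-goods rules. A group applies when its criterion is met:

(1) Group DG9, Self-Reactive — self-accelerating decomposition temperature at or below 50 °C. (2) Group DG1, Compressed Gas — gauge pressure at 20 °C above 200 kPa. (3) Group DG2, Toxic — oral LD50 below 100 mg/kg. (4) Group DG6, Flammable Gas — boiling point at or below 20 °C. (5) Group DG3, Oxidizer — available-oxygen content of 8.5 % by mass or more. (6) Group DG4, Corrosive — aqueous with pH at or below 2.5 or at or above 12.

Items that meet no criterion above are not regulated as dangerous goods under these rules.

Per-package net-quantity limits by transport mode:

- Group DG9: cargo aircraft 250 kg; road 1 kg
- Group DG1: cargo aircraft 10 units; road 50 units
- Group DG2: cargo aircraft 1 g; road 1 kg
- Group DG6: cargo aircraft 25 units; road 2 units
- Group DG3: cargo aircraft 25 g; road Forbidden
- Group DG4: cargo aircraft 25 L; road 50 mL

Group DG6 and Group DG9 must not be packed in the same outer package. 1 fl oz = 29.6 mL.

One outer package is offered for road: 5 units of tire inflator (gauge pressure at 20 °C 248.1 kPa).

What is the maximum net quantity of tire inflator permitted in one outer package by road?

The tire inflator has gauge pressure at 20 °C 248.1 kPa, which is > 200 kPa, so it is Group DG1 (Compressed Gas).
The road limit for Group DG1 is 50 units.

50 units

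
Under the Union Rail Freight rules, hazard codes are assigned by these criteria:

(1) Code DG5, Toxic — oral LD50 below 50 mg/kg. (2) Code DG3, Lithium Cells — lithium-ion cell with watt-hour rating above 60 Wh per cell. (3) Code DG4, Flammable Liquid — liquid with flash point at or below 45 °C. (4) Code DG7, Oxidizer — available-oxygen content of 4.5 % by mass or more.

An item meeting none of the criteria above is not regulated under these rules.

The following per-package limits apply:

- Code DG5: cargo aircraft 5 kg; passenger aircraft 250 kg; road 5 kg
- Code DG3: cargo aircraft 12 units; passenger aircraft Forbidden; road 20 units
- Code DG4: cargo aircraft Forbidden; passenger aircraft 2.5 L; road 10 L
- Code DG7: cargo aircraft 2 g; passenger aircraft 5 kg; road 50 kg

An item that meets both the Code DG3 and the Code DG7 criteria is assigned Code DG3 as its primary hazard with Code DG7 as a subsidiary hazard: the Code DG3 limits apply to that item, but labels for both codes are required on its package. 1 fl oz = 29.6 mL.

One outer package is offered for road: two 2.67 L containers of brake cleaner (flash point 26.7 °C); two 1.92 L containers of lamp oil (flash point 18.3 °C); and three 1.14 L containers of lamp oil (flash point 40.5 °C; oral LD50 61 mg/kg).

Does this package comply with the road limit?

No

The brake cleaner has flash point 26.7 °C, which is ≤ 45 °C, so it is Code DG4 (Flammable Liquid).
With flash point 18.3 °C (≤ 45 °C), the lamp oil falls in Code DG4.
The lamp oil has flash point 40.5 °C, which is ≤ 45 °C, so it is Code DG4 (Flammable Liquid).
Total Code DG4: (two 2.67 L containers = 5.34 L) + (two 1.92 L containers = 3.84 L) + (three 1.14 L containers = 3.42 L) = 12.6 L.
12.6 L > 10 L (road limit, Code DG4) — over the limit.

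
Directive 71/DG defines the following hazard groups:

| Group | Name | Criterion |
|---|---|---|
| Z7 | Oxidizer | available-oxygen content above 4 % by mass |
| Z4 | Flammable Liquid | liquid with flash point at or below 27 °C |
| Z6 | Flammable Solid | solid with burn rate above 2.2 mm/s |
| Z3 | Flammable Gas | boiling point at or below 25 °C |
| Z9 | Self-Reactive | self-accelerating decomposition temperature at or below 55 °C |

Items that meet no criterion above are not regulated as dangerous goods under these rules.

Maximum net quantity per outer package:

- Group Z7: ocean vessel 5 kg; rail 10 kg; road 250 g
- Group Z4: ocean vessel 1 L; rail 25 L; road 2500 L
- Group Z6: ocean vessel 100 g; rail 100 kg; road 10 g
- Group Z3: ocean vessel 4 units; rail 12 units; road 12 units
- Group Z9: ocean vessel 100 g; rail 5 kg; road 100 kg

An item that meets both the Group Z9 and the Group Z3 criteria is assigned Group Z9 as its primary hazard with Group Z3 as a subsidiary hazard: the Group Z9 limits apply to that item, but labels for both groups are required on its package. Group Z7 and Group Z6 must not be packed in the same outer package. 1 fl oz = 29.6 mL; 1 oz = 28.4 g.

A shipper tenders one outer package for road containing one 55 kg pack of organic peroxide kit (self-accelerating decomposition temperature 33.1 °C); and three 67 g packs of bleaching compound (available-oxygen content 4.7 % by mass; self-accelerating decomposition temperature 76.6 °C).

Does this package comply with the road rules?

Yes

The organic peroxide kit has self-accelerating decomposition temperature 33.1 °C, which is ≤ 55 °C, so it is Group Z9 (Self-Reactive).
With available-oxygen content 4.7 % by mass (> 4 % by mass), the bleaching compound falls in Group Z7.
Group Z7 quantity: three 67 g packs = 201 g.
201 g ≤ 250 g (road limit, Group Z7) — within limit.
Group Z9 quantity: 55 kg.
That is within the Group Z9 road limit of 100 kg.
The segregation rule (Group Z7 with Group Z6) does not apply to Group Z7 with Group Z9.
Every hazard group is within its road limit and no segregation rule is violated.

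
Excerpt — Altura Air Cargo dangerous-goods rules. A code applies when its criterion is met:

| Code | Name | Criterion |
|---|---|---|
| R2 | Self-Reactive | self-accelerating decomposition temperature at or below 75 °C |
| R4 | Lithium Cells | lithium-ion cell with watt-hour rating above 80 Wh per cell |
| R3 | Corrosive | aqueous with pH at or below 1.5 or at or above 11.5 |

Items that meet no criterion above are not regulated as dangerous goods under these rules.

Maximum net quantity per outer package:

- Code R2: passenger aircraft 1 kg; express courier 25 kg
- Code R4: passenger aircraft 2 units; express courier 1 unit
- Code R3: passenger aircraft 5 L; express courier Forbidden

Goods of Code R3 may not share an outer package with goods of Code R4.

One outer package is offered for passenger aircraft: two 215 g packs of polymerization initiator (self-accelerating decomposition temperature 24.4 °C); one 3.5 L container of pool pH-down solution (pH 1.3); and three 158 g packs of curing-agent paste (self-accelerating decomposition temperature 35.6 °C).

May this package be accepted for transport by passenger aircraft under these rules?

The polymerization initiator has self-accelerating decomposition temperature 24.4 °C, which is ≤ 75 °C, so it is Code R2 (Self-Reactive).
Pool pH-down solution: pH 1.3 ≤ 1.5 → Code R3 (Corrosive).
Curing-agent paste: self-accelerating decomposition temperature 35.6 °C ≤ 75 °C → Code R2 (Self-Reactive).
Code R2 net quantity: (two 215 g packs = 430 g) + (three 158 g packs = 474 g) = 904 g.
That is within the Code R2 passenger aircraft limit of 1 kg.
Code R3 quantity: 3.5 L.
That is within the Code R3 passenger aircraft limit of 5 L.
The segregation rule (Code R3 with Code R4) does not apply to Code R2 with Code R3.
Every hazard code is within its passenger aircraft limit and no segregation rule is violated.

Yes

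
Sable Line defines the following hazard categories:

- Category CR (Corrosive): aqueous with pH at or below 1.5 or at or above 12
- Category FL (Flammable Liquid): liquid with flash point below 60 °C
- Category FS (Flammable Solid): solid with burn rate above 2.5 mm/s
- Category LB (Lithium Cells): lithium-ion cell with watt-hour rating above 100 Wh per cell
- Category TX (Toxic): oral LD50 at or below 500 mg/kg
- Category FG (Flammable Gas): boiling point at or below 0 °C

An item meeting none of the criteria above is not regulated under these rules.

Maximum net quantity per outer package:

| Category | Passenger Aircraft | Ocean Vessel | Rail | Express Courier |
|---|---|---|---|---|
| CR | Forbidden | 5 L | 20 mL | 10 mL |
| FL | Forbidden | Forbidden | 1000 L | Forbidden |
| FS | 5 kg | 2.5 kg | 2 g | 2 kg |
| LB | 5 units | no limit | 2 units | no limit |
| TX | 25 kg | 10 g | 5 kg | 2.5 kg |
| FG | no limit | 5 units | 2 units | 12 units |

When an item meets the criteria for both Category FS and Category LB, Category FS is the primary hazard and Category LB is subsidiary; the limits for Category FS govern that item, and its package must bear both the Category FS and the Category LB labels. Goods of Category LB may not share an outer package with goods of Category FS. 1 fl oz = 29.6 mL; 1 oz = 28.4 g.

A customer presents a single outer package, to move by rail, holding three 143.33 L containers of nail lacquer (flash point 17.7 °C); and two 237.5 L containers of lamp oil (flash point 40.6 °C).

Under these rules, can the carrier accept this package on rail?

Flash point 17.7 °C meets the Category FL criterion (Flammable Liquid), so the nail lacquer is Category FL.
Flash point 40.6 °C meets the Category FL criterion (Flammable Liquid), so the lamp oil is Category FL.
Total Category FL: (three 143.33 L containers = 429.99 L) + (two 237.5 L containers = 475 L) = 904.99 L.
That is within the Category FL rail limit of 1000 L.

Yes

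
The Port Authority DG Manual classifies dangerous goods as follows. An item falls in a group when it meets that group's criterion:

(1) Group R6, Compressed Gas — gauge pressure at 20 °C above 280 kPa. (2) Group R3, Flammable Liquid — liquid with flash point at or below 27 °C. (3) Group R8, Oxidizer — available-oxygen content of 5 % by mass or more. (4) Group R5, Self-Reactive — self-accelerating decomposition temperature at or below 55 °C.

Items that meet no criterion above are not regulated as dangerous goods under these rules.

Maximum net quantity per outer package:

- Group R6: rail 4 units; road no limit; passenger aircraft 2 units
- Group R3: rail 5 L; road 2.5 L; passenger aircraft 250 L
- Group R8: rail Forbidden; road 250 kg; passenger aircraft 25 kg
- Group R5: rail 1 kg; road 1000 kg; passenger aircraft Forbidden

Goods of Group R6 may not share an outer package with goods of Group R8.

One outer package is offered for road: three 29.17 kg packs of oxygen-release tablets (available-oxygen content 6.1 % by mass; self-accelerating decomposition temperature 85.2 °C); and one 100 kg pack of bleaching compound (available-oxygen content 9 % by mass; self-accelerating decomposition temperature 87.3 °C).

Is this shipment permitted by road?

Yes

The oxygen-release tablets have available-oxygen content 6.1 % by mass, which is ≥ 5 % by mass, so they are Group R8 (Oxidizer).
Bleaching compound: available-oxygen content 9 % by mass ≥ 5 % by mass → Group R8 (Oxidizer).
Total Group R8: (three 29.17 kg packs = 87.51 kg) + 100 kg = 187.51 kg.
That is within the Group R8 road limit of 250 kg.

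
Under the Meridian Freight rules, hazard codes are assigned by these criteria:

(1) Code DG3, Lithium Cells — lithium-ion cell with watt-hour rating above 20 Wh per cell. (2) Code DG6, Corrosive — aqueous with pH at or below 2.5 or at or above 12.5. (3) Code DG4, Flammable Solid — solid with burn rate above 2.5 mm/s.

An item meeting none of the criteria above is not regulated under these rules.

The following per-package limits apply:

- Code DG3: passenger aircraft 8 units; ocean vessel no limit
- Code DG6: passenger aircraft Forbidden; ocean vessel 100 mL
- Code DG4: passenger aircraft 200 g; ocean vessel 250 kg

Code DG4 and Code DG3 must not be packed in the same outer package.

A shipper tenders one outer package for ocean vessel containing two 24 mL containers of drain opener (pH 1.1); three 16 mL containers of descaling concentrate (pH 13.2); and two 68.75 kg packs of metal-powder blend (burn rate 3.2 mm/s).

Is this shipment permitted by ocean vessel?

Drain opener: pH 1.1 ≤ 2.5 → Code DG6 (Corrosive).
The descaling concentrate has pH 13.2, which is ≥ 12.5, so it is Code DG6 (Corrosive).
Burn rate 3.2 mm/s meets the Code DG4 criterion (Flammable Solid), so the metal-powder blend is Code DG4.
Code DG4 quantity: two 68.75 kg packs = 137.5 kg.
137.5 kg is within the ocean vessel limit of 250 kg for Code DG4.
Total Code DG6: (two 24 mL containers = 48 mL) + (three 16 mL containers = 48 mL) = 96 mL.
That is within the Code DG6 ocean vessel limit of 100 mL.
The segregation rule (Code DG4 with Code DG3) does not apply to Code DG4 with Code DG6.
Every hazard code is within its ocean vessel limit and no segregation rule is violated.

Yes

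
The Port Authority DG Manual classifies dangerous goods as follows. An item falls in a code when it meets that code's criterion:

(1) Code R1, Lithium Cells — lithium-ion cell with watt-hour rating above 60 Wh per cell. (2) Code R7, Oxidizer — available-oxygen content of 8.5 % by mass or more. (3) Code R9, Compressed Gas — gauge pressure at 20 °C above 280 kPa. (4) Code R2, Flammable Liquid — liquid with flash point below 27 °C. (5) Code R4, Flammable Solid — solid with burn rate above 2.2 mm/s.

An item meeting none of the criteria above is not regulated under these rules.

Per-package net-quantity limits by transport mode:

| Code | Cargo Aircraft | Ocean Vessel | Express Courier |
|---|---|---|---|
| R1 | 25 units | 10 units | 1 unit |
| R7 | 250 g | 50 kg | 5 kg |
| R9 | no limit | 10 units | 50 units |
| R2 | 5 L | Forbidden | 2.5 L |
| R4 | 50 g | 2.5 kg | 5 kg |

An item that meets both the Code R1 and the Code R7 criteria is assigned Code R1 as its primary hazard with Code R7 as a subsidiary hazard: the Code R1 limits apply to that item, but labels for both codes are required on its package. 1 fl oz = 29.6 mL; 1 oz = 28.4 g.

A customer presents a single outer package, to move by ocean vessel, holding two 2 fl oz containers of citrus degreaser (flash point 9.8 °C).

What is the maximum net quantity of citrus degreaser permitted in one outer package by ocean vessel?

Forbidden

Flash point 9.8 °C meets the Code R2 criterion (Flammable Liquid), so the citrus degreaser is Code R2.
The ocean vessel limit for Code R2 is Forbidden.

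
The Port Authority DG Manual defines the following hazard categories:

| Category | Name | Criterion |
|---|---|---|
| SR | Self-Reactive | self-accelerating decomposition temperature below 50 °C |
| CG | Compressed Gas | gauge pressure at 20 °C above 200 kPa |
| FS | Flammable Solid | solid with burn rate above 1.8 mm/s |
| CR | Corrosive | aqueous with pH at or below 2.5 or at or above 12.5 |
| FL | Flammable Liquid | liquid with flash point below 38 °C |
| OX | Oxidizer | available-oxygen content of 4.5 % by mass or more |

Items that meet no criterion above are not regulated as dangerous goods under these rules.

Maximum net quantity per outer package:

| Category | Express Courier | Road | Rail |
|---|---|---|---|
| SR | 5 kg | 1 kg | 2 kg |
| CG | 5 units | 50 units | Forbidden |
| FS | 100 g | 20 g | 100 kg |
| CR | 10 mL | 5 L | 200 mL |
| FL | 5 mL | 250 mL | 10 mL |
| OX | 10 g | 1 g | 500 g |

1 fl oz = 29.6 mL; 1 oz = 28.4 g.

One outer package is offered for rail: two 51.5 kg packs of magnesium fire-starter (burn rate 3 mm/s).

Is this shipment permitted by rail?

Burn rate 3 mm/s meets the Category FS criterion (Flammable Solid), so the magnesium fire-starter is Category FS.
Category FS quantity: two 51.5 kg packs = 103 kg.
103 kg > 100 kg (rail limit, Category FS) — over the limit.

No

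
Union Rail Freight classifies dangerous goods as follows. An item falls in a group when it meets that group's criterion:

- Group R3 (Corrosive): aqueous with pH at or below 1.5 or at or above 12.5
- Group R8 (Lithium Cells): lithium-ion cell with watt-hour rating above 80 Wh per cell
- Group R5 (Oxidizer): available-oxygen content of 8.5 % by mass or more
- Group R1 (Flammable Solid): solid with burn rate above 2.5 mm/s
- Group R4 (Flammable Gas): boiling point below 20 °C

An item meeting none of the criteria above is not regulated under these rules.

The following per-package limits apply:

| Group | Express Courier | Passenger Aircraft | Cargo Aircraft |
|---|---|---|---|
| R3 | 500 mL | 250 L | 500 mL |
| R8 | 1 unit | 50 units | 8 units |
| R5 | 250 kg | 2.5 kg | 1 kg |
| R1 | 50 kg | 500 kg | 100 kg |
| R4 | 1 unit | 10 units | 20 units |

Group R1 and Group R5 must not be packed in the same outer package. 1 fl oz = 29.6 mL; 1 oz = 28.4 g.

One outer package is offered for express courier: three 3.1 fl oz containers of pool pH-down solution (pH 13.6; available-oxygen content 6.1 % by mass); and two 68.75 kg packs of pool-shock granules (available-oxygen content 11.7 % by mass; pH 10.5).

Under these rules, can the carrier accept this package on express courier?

pH 13.6 meets the Group R3 criterion (Corrosive), so the pool pH-down solution is Group R3.
Pool-shock granules: available-oxygen content 11.7 % by mass ≥ 8.5 % by mass → Group R5 (Oxidizer).
Group R5 quantity: two 68.75 kg packs = 137.5 kg.
That is within the Group R5 express courier limit of 250 kg.
Group R3 quantity: three 3.1 fl oz containers = 275.28 mL.
275.28 mL ≤ 500 mL (express courier limit, Group R3) — within limit.
The segregation rule (Group R1 with Group R5) does not apply to Group R5 with Group R3.
Every hazard group is within its express courier limit and no segregation rule is violated.

Yes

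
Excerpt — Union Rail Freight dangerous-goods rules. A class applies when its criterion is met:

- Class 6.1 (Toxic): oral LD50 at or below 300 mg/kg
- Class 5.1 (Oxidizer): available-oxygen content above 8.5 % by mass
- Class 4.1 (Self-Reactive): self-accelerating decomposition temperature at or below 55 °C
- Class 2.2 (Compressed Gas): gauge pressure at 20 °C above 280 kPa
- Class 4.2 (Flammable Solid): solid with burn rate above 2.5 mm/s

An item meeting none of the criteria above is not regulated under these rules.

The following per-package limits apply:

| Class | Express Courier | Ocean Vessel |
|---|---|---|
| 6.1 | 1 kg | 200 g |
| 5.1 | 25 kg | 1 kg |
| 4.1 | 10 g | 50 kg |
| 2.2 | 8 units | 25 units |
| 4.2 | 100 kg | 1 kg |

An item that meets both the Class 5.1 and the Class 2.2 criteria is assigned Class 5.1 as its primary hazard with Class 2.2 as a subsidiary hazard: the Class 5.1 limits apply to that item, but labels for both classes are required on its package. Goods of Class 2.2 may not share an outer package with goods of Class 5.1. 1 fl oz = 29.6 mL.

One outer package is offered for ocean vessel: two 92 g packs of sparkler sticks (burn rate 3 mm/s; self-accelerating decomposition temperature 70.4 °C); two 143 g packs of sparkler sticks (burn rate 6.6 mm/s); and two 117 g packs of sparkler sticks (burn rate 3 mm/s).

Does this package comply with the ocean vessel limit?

Yes

With burn rate 3 mm/s (> 2.5 mm/s), the sparkler sticks fall in Class 4.2.
With burn rate 6.6 mm/s (> 2.5 mm/s), the sparkler sticks fall in Class 4.2.
Burn rate 3 mm/s meets the Class 4.2 criterion (Flammable Solid), so the sparkler sticks are Class 4.2.
Total Class 4.2: (two 92 g packs = 184 g) + (two 143 g packs = 286 g) + (two 117 g packs = 234 g) = 704 g.
704 g is within the ocean vessel limit of 1 kg for Class 4.2.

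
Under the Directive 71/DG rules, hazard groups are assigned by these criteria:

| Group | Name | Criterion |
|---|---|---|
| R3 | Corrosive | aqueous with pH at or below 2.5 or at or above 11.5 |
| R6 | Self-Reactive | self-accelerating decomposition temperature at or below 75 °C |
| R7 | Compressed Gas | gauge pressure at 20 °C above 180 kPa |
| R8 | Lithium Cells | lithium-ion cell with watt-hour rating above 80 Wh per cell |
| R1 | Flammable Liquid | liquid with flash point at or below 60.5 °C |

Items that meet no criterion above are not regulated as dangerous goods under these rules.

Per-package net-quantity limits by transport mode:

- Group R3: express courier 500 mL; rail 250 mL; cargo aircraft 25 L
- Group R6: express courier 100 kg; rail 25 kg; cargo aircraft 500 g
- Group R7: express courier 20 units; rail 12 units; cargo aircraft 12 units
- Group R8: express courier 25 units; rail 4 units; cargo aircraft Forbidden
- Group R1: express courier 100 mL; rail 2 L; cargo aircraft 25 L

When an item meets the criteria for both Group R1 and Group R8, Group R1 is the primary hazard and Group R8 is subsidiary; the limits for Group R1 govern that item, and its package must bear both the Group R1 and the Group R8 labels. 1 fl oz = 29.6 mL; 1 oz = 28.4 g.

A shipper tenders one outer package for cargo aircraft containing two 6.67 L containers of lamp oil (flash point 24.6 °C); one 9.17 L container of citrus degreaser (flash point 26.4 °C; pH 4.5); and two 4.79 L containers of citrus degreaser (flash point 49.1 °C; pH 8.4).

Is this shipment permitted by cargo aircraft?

No

Lamp oil: flash point 24.6 °C ≤ 60.5 °C → Group R1 (Flammable Liquid).
With flash point 26.4 °C (≤ 60.5 °C), the citrus degreaser falls in Group R1.
Flash point 49.1 °C meets the Group R1 criterion (Flammable Liquid), so the citrus degreaser is Group R1.
Total Group R1: (two 6.67 L containers = 13.34 L) + 9.17 L + (two 4.79 L containers = 9.58 L) = 32.09 L.
That exceeds the Group R1 cargo aircraft limit of 25 L.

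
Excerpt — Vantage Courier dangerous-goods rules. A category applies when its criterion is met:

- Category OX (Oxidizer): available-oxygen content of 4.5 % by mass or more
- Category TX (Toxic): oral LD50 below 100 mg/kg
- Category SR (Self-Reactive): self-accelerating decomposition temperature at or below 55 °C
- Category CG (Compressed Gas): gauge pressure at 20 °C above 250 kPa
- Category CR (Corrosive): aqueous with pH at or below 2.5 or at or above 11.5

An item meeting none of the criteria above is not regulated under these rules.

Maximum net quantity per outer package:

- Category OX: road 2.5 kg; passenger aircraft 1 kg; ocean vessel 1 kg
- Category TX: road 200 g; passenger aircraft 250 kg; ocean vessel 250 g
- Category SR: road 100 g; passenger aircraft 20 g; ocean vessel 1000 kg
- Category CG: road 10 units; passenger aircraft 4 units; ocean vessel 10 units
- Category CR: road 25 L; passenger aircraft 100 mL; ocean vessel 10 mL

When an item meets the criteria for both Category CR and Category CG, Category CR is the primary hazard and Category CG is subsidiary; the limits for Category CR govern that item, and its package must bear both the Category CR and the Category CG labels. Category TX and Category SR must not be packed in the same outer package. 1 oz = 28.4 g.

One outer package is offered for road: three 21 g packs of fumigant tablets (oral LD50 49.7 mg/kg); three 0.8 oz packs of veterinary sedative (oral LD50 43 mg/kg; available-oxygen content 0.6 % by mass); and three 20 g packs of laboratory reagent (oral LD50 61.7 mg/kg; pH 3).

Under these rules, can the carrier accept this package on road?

With oral LD50 49.7 mg/kg (< 100 mg/kg), the fumigant tablets fall in Category TX.
Oral LD50 43 mg/kg meets the Category TX criterion (Toxic), so the veterinary sedative is Category TX.
With oral LD50 61.7 mg/kg (< 100 mg/kg), the laboratory reagent falls in Category TX.
Category TX net quantity: (three 21 g packs = 63 g) + (three 0.8 oz packs = 68.16 g) + (three 20 g packs = 60 g) = 191.16 g.
191.16 g is within the road limit of 200 g for Category TX.

Yes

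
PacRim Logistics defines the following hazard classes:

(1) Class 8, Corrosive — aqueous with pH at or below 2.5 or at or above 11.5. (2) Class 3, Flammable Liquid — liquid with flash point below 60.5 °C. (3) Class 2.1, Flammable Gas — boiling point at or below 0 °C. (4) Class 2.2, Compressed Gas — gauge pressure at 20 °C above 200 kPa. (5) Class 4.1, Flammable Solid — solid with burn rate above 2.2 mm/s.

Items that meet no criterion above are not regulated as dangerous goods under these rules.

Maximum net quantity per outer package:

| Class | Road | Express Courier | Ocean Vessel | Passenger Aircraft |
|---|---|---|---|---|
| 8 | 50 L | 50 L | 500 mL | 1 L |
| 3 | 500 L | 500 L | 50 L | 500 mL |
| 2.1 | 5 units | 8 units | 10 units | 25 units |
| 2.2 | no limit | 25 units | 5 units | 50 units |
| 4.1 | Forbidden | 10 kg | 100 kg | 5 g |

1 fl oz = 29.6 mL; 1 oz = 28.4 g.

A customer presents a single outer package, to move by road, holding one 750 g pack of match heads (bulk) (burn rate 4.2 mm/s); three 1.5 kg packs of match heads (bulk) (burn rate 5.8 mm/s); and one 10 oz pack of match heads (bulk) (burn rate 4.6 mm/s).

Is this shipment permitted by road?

With burn rate 4.2 mm/s (> 2.2 mm/s), the match heads (bulk) fall in Class 4.1.
With burn rate 5.8 mm/s (> 2.2 mm/s), the match heads (bulk) fall in Class 4.1.
The match heads (bulk) have burn rate 4.6 mm/s, which is > 2.2 mm/s, so they are Class 4.1 (Flammable Solid).
Total Class 4.1: 750 g + (three 1.5 kg packs = 4.5 kg) + (one 10 oz pack = 284 g) = 5.534 kg.
By road, Class 4.1 is Forbidden regardless of quantity.

No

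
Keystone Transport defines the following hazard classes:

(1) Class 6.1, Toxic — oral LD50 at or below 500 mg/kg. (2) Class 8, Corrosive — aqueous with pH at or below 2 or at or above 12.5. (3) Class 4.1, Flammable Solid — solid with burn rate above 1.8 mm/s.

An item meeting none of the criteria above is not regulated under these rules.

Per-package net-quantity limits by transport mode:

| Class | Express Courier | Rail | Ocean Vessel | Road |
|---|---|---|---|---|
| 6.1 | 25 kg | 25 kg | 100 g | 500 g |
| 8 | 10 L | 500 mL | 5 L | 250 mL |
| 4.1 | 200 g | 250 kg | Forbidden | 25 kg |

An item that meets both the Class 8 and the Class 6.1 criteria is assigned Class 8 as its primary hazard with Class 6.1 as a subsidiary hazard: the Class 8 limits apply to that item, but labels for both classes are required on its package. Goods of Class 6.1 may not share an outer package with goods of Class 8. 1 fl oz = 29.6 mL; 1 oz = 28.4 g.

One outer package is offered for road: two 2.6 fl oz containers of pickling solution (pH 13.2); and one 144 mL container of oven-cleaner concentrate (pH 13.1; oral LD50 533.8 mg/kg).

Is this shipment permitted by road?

No

pH 13.2 meets the Class 8 criterion (Corrosive), so the pickling solution is Class 8.
With pH 13.1 (≥ 12.5), the oven-cleaner concentrate falls in Class 8.
Class 8 net quantity: (two 2.6 fl oz containers = 153.92 mL) + 144 mL = 297.92 mL.
That exceeds the Class 8 road limit of 250 mL.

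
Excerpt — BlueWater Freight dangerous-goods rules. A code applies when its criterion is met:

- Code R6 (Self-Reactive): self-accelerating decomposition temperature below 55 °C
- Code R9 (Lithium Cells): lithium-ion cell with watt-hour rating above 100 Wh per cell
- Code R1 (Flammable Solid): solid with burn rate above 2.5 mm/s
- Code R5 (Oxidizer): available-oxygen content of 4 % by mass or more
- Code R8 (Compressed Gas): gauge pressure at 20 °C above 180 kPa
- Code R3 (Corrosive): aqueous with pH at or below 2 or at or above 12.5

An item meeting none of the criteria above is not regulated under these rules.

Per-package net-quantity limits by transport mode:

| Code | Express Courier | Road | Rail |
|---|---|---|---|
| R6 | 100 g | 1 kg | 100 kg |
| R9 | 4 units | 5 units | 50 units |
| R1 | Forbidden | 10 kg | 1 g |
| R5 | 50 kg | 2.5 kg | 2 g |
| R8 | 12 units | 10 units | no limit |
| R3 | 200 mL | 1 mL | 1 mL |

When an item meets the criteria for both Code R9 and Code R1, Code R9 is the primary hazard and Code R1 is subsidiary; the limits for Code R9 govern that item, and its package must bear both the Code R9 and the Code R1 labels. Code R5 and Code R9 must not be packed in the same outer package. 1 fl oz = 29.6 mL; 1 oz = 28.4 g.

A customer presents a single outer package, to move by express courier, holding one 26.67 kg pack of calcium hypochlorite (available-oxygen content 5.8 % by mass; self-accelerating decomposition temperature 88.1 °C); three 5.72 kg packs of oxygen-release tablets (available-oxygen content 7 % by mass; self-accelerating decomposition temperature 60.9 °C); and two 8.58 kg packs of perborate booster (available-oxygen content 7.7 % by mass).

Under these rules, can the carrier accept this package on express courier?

No

Available-oxygen content 5.8 % by mass meets the Code R5 criterion (Oxidizer), so the calcium hypochlorite is Code R5.
The oxygen-release tablets have available-oxygen content 7 % by mass, which is ≥ 4 % by mass, so they are Code R5 (Oxidizer).
Perborate booster: available-oxygen content 7.7 % by mass ≥ 4 % by mass → Code R5 (Oxidizer).
Code R5 net quantity: 26.67 kg + (three 5.72 kg packs = 17.16 kg) + (two 8.58 kg packs = 17.16 kg) = 60.99 kg.
60.99 kg > 50 kg (express courier limit, Code R5) — over the limit.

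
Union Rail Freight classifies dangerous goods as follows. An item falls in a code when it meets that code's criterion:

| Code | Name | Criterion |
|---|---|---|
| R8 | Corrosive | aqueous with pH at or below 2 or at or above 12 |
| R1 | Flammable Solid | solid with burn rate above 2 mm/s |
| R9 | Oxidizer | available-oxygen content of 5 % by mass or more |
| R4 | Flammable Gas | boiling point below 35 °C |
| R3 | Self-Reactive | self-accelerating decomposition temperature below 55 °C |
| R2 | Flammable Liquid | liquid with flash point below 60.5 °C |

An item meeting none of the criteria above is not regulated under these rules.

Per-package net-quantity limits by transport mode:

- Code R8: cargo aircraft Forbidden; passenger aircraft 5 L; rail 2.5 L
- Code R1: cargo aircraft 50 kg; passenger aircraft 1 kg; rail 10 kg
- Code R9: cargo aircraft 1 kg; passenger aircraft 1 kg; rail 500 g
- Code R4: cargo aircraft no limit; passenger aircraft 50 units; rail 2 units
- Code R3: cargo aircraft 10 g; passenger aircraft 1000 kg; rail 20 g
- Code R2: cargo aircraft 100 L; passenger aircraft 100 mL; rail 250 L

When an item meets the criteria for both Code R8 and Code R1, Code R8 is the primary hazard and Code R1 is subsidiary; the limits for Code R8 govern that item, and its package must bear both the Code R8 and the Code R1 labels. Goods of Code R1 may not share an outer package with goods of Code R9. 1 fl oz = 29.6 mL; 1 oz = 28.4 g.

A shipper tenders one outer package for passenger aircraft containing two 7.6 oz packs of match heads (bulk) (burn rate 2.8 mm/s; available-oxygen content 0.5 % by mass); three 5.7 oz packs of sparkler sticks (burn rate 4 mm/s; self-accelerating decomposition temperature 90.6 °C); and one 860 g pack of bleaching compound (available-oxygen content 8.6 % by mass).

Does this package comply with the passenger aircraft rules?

The match heads (bulk) have burn rate 2.8 mm/s, which is > 2 mm/s, so they are Code R1 (Flammable Solid).
The sparkler sticks have burn rate 4 mm/s, which is > 2 mm/s, so they are Code R1 (Flammable Solid).
Bleaching compound: available-oxygen content 8.6 % by mass ≥ 5 % by mass → Code R9 (Oxidizer).
Total Code R1: (two 7.6 oz packs = 431.68 g) + (three 5.7 oz packs = 485.64 g) = 917.32 g.
That is within the Code R1 passenger aircraft limit of 1 kg.
Code R9 quantity: 860 g.
860 g is within the passenger aircraft limit of 1 kg for Code R9.
Code R1 and Code R9 may not share an outer package.

No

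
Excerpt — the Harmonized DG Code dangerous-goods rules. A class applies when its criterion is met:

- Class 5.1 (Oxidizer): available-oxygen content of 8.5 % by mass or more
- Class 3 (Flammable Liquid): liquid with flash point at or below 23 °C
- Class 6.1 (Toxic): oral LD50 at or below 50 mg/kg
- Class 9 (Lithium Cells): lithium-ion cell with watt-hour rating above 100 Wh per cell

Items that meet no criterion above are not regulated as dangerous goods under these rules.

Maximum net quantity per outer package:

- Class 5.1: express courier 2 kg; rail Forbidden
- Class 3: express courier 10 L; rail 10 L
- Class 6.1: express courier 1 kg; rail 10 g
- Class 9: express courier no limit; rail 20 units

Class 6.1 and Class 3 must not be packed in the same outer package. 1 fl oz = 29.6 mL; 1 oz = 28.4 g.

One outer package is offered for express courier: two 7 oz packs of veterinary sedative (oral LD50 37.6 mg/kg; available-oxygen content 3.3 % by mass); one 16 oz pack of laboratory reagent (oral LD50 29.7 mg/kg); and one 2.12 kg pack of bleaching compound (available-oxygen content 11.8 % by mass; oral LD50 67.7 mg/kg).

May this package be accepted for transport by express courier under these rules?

The veterinary sedative has oral LD50 37.6 mg/kg, which is ≤ 50 mg/kg, so it is Class 6.1 (Toxic).
The laboratory reagent has oral LD50 29.7 mg/kg, which is ≤ 50 mg/kg, so it is Class 6.1 (Toxic).
Available-oxygen content 11.8 % by mass meets the Class 5.1 criterion (Oxidizer), so the bleaching compound is Class 5.1.
Class 5.1 quantity: 2.12 kg.
2.12 kg exceeds the express courier limit of 2 kg for Class 5.1.
Class 6.1 net quantity: (two 7 oz packs = 397.6 g) + (one 16 oz pack = 454.4 g) = 852 g.
852 g is within the express courier limit of 1 kg for Class 6.1.
The segregation rule (Class 6.1 with Class 3) does not apply to Class 5.1 with Class 6.1.

No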